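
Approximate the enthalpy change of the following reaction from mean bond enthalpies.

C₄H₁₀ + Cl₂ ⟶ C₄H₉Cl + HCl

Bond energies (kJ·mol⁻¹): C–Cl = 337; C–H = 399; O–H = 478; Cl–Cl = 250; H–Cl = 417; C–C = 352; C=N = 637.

ΔH ≈ −105 kJ

Bonds broken (reactants):
  C–C: 3 × 352 = 1056
  C–H: 10 × 399 = 3990
  Cl–Cl: 1 × 250 = 250
  Σ(broken) = 5296 kJ
Bonds formed (products):
  C–C: 3 × 352 = 1056
  C–Cl: 1 × 337 = 337
  C–H: 9 × 399 = 3591
  H–Cl: 1 × 417 = 417
  Σ(formed) = 5401 kJ
ΔH = Σ(broken) − Σ(formed) = 5296 − 5401 = −105 kJ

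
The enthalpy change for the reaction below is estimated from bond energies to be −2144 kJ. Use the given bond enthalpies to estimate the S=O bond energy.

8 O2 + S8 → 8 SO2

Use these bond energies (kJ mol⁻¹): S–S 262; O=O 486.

Let D be the S=O bond energy.
Σ(broken) = 8×486 + 8×262 = 5984
Σ(formed) = 16×D = 16D
ΔH = Σ(broken) − Σ(formed) = (5984) − (16D) = +5984 − 16D
Setting this equal to −2144 kJ gives 16D = 8128, so D = 508 kJ/mol.

D(S=O) ≈ 508 kJ/mol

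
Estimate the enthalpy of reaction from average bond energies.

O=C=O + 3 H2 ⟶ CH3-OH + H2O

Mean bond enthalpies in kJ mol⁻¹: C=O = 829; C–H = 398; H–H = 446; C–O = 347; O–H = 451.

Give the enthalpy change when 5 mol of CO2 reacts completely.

Bonds broken (reactants):
  C=O: 2 × 829 = 1658
  H–H: 3 × 446 = 1338
  Σ(broken) = 2996 kJ
Bonds formed (products):
  C–H: 3 × 398 = 1194
  C–O: 1 × 347 = 347
  O–H: 3 × 451 = 1353
  Σ(formed) = 2894 kJ
ΔH = Σ(broken) − Σ(formed) = 2996 − 2894 = +102 kJ
For 5× the reaction as written: 5 × (+102) = +510 kJ

ΔH = +510 kJ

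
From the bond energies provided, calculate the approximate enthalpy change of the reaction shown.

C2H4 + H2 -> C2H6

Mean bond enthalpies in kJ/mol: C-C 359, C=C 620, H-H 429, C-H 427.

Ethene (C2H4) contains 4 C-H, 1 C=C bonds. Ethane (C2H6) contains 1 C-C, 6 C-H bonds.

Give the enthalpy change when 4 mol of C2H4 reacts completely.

Bonds broken (reactants):
  C-H: 4 × 427 = 1708
  C=C: 1 × 620 = 620
  H-H: 1 × 429 = 429
  Σ(broken) = 2757 kJ
Bonds formed (products):
  C-C: 1 × 359 = 359
  C-H: 6 × 427 = 2562
  Σ(formed) = 2921 kJ
ΔH = Σ(broken) − Σ(formed) = 2757 − 2921 = −164 kJ
For 4× the reaction as written: 4 × (−164) = −656 kJ

ΔH = −656 kJ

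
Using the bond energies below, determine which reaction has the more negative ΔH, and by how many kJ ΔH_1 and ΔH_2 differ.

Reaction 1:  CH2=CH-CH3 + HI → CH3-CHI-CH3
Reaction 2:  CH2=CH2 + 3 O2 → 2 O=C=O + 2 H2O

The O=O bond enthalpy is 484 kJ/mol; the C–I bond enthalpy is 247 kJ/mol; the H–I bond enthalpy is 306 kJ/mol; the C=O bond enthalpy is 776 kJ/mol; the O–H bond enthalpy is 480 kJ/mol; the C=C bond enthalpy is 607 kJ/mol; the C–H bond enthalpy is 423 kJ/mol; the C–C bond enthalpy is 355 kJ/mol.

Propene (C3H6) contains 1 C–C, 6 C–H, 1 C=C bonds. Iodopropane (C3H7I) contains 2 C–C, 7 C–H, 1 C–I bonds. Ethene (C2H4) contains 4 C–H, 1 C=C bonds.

Reaction 2, by 1161 kJ

Reaction 1:
  Bonds broken (reactants):
    C–C: 1 × 355 = 355
    C–H: 6 × 423 = 2538
    C=C: 1 × 607 = 607
    H–I: 1 × 306 = 306
    Σ(broken) = 3806 kJ
  Bonds formed (products):
    C–C: 2 × 355 = 710
    C–H: 7 × 423 = 2961
    C–I: 1 × 247 = 247
    Σ(formed) = 3918 kJ
  ΔH_1 = 3806 − 3918 = −112 kJ
Reaction 2:
  Bonds broken (reactants):
    C–H: 4 × 423 = 1692
    C=C: 1 × 607 = 607
    O=O: 3 × 484 = 1452
    Σ(broken) = 3751 kJ
  Bonds formed (products):
    C=O: 4 × 776 = 3104
    O–H: 4 × 480 = 1920
    Σ(formed) = 5024 kJ
  ΔH_2 = 3751 − 5024 = −1273 kJ
ΔH_1 − ΔH_2 = +1161 kJ, so reaction 2 has the more negative ΔH; |ΔH_1 − ΔH_2| = 1161 kJ.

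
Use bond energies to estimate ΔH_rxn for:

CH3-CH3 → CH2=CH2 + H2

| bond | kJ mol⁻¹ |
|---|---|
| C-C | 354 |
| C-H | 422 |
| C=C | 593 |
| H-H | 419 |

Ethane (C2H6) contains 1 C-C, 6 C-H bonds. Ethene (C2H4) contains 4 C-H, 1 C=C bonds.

ΔH ≈ +186 kJ

Bonds broken (reactants):
  C-C: 1 × 354 = 354
  C-H: 6 × 422 = 2532
  Σ(broken) = 2886 kJ
Bonds formed (products):
  C-H: 4 × 422 = 1688
  C=C: 1 × 593 = 593
  H-H: 1 × 419 = 419
  Σ(formed) = 2700 kJ
ΔH = Σ(broken) − Σ(formed) = 2886 − 2700 = +186 kJ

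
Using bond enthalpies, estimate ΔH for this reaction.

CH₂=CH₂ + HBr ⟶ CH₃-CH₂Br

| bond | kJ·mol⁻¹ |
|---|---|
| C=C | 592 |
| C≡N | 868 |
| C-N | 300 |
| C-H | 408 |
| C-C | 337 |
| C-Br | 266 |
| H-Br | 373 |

Bonds broken (reactants):
  C-H: 4 × 408 = 1632
  C=C: 1 × 592 = 592
  H-Br: 1 × 373 = 373
  Σ(broken) = 2597 kJ
Bonds formed (products):
  C-Br: 1 × 266 = 266
  C-C: 1 × 337 = 337
  C-H: 5 × 408 = 2040
  Σ(formed) = 2643 kJ
ΔH = Σ(broken) − Σ(formed) = 2597 − 2643 = −46 kJ

ΔH ≈ −46 kJ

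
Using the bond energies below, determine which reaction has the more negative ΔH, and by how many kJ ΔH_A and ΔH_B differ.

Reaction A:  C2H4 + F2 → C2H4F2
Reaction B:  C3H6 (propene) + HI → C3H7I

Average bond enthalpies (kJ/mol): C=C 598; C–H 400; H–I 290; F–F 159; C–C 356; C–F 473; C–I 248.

Reaction A, by 429 kJ

Reaction A:
  Bonds broken (reactants):
    C–H: 4 × 400 = 1600
    C=C: 1 × 598 = 598
    F–F: 1 × 159 = 159
    Σ(broken) = 2357 kJ
  Bonds formed (products):
    C–C: 1 × 356 = 356
    C–F: 2 × 473 = 946
    C–H: 4 × 400 = 1600
    Σ(formed) = 2902 kJ
  ΔH_A = 2357 − 2902 = −545 kJ
Reaction B:
  Bonds broken (reactants):
    C–C: 1 × 356 = 356
    C–H: 6 × 400 = 2400
    C=C: 1 × 598 = 598
    H–I: 1 × 290 = 290
    Σ(broken) = 3644 kJ
  Bonds formed (products):
    C–C: 2 × 356 = 712
    C–H: 7 × 400 = 2800
    C–I: 1 × 248 = 248
    Σ(formed) = 3760 kJ
  ΔH_B = 3644 − 3760 = −116 kJ
ΔH_A − ΔH_B = −429 kJ, so reaction A has the more negative ΔH; |ΔH_A − ΔH_B| = 429 kJ.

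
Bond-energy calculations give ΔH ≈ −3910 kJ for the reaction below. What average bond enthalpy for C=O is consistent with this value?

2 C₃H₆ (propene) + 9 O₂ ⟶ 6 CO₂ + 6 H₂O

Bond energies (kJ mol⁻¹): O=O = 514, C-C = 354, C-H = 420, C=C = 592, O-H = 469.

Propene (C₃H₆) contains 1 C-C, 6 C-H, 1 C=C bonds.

Let D be the C=O bond energy.
Σ(broken) = 2×354 + 12×420 + 2×592 + 9×514 = 11558
Σ(formed) = 12×D + 12×469 = 5628 + 12D
ΔH = Σ(broken) − Σ(formed) = (11558) − (5628 + 12D) = +5930 − 12D
Setting this equal to −3910 kJ gives 12D = 9840, so D = 820 kJ/mol.

D(C=O) ≈ 820 kJ/mol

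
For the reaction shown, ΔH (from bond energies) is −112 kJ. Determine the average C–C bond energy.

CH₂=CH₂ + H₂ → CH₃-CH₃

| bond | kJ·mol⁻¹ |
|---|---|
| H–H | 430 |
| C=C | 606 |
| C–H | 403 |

D(C–C) ≈ 342 kJ/mol

Let D be the C–C bond energy.
Σ(broken) = 4×403 + 1×606 + 1×430 = 2648
Σ(formed) = 1×D + 6×403 = 2418 + D
ΔH = Σ(broken) − Σ(formed) = (2648) − (2418 + D) = +230 − D
Setting this equal to −112 kJ gives D = 342 kJ/mol.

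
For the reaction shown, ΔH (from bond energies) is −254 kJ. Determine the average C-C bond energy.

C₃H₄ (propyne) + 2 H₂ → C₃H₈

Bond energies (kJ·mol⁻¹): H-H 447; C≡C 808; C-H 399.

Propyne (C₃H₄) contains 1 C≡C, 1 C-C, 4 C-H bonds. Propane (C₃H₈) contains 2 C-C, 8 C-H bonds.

D(C-C) ≈ 360 kJ/mol

Let D be the C-C bond energy.
Σ(broken) = 1×808 + 1×D + 4×399 + 2×447 = 3298 + D
Σ(formed) = 2×D + 8×399 = 3192 + 2D
ΔH = Σ(broken) − Σ(formed) = (3298 + D) − (3192 + 2D) = +106 − D
Setting this equal to −254 kJ gives D = 360 kJ/mol.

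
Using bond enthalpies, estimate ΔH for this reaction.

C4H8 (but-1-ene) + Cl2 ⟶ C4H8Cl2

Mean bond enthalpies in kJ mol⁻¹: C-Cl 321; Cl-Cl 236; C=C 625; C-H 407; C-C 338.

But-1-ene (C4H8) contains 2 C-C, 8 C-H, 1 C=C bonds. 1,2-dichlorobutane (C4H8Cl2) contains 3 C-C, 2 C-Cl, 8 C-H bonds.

ΔH ≈ −119 kJ

Bonds broken (reactants):
  C-C: 2 × 338 = 676
  C-H: 8 × 407 = 3256
  C=C: 1 × 625 = 625
  Cl-Cl: 1 × 236 = 236
  Σ(broken) = 4793 kJ
Bonds formed (products):
  C-C: 3 × 338 = 1014
  C-Cl: 2 × 321 = 642
  C-H: 8 × 407 = 3256
  Σ(formed) = 4912 kJ
ΔH = Σ(broken) − Σ(formed) = 4793 − 4912 = −119 kJ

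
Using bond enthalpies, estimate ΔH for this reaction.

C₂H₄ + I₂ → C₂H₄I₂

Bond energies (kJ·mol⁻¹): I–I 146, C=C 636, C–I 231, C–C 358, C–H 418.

ΔH ≈ −38 kJ

Bonds broken (reactants):
  C–H: 4 × 418 = 1672
  C=C: 1 × 636 = 636
  I–I: 1 × 146 = 146
  Σ(broken) = 2454 kJ
Bonds formed (products):
  C–C: 1 × 358 = 358
  C–H: 4 × 418 = 1672
  C–I: 2 × 231 = 462
  Σ(formed) = 2492 kJ
ΔH = Σ(broken) − Σ(formed) = 2454 − 2492 = −38 kJ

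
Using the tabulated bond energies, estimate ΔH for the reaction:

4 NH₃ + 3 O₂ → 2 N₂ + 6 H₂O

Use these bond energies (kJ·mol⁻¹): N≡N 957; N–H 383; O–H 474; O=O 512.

ΔH ≈ −1470 kJ

Bonds broken (reactants):
  N–H: 12 × 383 = 4596
  O=O: 3 × 512 = 1536
  Σ(broken) = 6132 kJ
Bonds formed (products):
  N≡N: 2 × 957 = 1914
  O–H: 12 × 474 = 5688
  Σ(formed) = 7602 kJ
ΔH = Σ(broken) − Σ(formed) = 6132 − 7602 = −1470 kJ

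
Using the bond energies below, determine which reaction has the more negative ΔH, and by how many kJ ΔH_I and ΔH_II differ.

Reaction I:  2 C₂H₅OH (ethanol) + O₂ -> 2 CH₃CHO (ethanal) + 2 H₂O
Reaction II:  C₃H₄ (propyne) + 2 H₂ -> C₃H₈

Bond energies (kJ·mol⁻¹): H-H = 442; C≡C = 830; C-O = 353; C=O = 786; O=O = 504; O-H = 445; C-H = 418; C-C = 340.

Reaction I, by 118 kJ

Reaction I:
  Bonds broken (reactants):
    C-C: 2 × 340 = 680
    C-H: 10 × 418 = 4180
    C-O: 2 × 353 = 706
    O-H: 2 × 445 = 890
    O=O: 1 × 504 = 504
    Σ(broken) = 6960 kJ
  Bonds formed (products):
    C-C: 2 × 340 = 680
    C-H: 8 × 418 = 3344
    C=O: 2 × 786 = 1572
    O-H: 4 × 445 = 1780
    Σ(formed) = 7376 kJ
  ΔH_I = 6960 − 7376 = −416 kJ
Reaction II:
  Bonds broken (reactants):
    C≡C: 1 × 830 = 830
    C-C: 1 × 340 = 340
    C-H: 4 × 418 = 1672
    H-H: 2 × 442 = 884
    Σ(broken) = 3726 kJ
  Bonds formed (products):
    C-C: 2 × 340 = 680
    C-H: 8 × 418 = 3344
    Σ(formed) = 4024 kJ
  ΔH_II = 3726 − 4024 = −298 kJ
ΔH_I − ΔH_II = −118 kJ, so reaction I has the more negative ΔH; |ΔH_I − ΔH_II| = 118 kJ.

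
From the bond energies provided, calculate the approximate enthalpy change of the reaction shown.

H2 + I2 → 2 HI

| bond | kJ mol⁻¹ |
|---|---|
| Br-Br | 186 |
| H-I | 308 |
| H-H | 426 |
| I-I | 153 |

ΔH ≈ −37 kJ

Bonds broken (reactants):
  H-H: 1 × 426 = 426
  I-I: 1 × 153 = 153
  Σ(broken) = 579 kJ
Bonds formed (products):
  H-I: 2 × 308 = 616
  Σ(formed) = 616 kJ
ΔH = Σ(broken) − Σ(formed) = 579 − 616 = −37 kJ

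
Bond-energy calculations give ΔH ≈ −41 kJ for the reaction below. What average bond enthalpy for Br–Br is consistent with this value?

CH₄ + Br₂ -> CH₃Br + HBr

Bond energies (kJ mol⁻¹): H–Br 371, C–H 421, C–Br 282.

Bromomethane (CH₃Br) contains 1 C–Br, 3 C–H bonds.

Let D be the Br–Br bond energy.
Σ(broken) = 1×D + 4×421 = 1684 + D
Σ(formed) = 1×282 + 3×421 + 1×371 = 1916
ΔH = Σ(broken) − Σ(formed) = (1684 + D) − (1916) = −232 + D
Setting this equal to −41 kJ gives D = 191 kJ/mol.

D(Br–Br) ≈ 191 kJ/mol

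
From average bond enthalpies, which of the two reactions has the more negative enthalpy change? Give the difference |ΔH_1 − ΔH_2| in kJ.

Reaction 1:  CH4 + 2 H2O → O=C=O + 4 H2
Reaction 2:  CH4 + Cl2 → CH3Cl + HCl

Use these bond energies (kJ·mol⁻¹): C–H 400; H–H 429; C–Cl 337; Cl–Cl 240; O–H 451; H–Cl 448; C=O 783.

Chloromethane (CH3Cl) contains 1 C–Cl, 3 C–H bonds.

Reaction 1:
  Bonds broken (reactants):
    C–H: 4 × 400 = 1600
    O–H: 4 × 451 = 1804
    Σ(broken) = 3404 kJ
  Bonds formed (products):
    C=O: 2 × 783 = 1566
    H–H: 4 × 429 = 1716
    Σ(formed) = 3282 kJ
  ΔH_1 = 3404 − 3282 = +122 kJ
Reaction 2:
  Bonds broken (reactants):
    C–H: 4 × 400 = 1600
    Cl–Cl: 1 × 240 = 240
    Σ(broken) = 1840 kJ
  Bonds formed (products):
    C–Cl: 1 × 337 = 337
    C–H: 3 × 400 = 1200
    H–Cl: 1 × 448 = 448
    Σ(formed) = 1985 kJ
  ΔH_2 = 1840 − 1985 = −145 kJ
ΔH_1 − ΔH_2 = +267 kJ, so reaction 2 has the more negative ΔH; |ΔH_1 − ΔH_2| = 267 kJ.

Reaction 2, by 267 kJ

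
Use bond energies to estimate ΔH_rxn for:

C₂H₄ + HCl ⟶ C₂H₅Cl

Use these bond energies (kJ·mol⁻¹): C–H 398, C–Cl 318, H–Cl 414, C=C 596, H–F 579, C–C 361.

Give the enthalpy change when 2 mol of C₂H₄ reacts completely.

ΔH = −134 kJ

Bonds broken (reactants):
  C–H: 4 × 398 = 1592
  C=C: 1 × 596 = 596
  H–Cl: 1 × 414 = 414
  Σ(broken) = 2602 kJ
Bonds formed (products):
  C–C: 1 × 361 = 361
  C–Cl: 1 × 318 = 318
  C–H: 5 × 398 = 1990
  Σ(formed) = 2669 kJ
ΔH = Σ(broken) − Σ(formed) = 2602 − 2669 = −67 kJ
For 2× the reaction as written: 2 × (−67) = −134 kJ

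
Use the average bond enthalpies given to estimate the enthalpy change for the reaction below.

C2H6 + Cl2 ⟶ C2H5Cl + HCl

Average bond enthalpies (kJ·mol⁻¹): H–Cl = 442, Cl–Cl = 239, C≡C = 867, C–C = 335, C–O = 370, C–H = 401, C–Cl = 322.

Bonds broken (reactants):
  C–C: 1 × 335 = 335
  C–H: 6 × 401 = 2406
  Cl–Cl: 1 × 239 = 239
  Σ(broken) = 2980 kJ
Bonds formed (products):
  C–C: 1 × 335 = 335
  C–Cl: 1 × 322 = 322
  C–H: 5 × 401 = 2005
  H–Cl: 1 × 442 = 442
  Σ(formed) = 3104 kJ
ΔH = Σ(broken) − Σ(formed) = 2980 − 3104 = −124 kJ

ΔH ≈ −124 kJ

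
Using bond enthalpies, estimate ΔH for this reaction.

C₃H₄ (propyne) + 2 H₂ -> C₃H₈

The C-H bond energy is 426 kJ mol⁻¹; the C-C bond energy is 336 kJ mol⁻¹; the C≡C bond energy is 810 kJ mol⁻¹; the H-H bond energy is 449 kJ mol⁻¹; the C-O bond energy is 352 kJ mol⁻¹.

ΔH ≈ −332 kJ

Bonds broken (reactants):
  C≡C: 1 × 810 = 810
  C-C: 1 × 336 = 336
  C-H: 4 × 426 = 1704
  H-H: 2 × 449 = 898
  Σ(broken) = 3748 kJ
Bonds formed (products):
  C-C: 2 × 336 = 672
  C-H: 8 × 426 = 3408
  Σ(formed) = 4080 kJ
ΔH = Σ(broken) − Σ(formed) = 3748 − 4080 = −332 kJ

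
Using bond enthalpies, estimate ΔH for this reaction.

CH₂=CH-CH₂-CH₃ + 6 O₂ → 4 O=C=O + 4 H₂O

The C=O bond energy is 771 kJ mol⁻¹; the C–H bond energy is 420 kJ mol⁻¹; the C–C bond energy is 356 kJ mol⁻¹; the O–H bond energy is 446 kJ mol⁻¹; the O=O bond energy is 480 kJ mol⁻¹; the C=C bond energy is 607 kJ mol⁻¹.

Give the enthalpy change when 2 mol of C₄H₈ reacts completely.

ΔH = −4354 kJ

Bonds broken (reactants):
  C–C: 2 × 356 = 712
  C–H: 8 × 420 = 3360
  C=C: 1 × 607 = 607
  O=O: 6 × 480 = 2880
  Σ(broken) = 7559 kJ
Bonds formed (products):
  C=O: 8 × 771 = 6168
  O–H: 8 × 446 = 3568
  Σ(formed) = 9736 kJ
ΔH = Σ(broken) − Σ(formed) = 7559 − 9736 = −2177 kJ
For 2× the reaction as written: 2 × (−2177) = −4354 kJ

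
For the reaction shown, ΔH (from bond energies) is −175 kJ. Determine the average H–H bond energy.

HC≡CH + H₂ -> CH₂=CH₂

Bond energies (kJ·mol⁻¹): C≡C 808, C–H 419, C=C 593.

D(H–H) ≈ 448 kJ/mol

Let D be the H–H bond energy.
Σ(broken) = 1×808 + 2×419 + 1×D = 1646 + D
Σ(formed) = 4×419 + 1×593 = 2269
ΔH = Σ(broken) − Σ(formed) = (1646 + D) − (2269) = −623 + D
Setting this equal to −175 kJ gives D = 448 kJ/mol.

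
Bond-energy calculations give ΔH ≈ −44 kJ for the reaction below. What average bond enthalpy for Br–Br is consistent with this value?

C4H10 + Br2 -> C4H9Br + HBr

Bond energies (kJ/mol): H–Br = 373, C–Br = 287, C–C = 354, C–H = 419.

D(Br–Br) ≈ 197 kJ/mol

Let D be the Br–Br bond energy.
Σ(broken) = 1×D + 3×354 + 10×419 = 5252 + D
Σ(formed) = 1×287 + 3×354 + 9×419 + 1×373 = 5493
ΔH = Σ(broken) − Σ(formed) = (5252 + D) − (5493) = −241 + D
Setting this equal to −44 kJ gives D = 197 kJ/mol.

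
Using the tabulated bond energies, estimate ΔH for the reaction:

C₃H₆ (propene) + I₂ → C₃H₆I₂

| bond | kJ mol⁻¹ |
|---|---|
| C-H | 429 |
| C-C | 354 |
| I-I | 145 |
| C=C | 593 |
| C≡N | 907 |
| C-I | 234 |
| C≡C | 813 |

ΔH ≈ −84 kJ

Bonds broken (reactants):
  C-C: 1 × 354 = 354
  C-H: 6 × 429 = 2574
  C=C: 1 × 593 = 593
  I-I: 1 × 145 = 145
  Σ(broken) = 3666 kJ
Bonds formed (products):
  C-C: 2 × 354 = 708
  C-H: 6 × 429 = 2574
  C-I: 2 × 234 = 468
  Σ(formed) = 3750 kJ
ΔH = Σ(broken) − Σ(formed) = 3666 − 3750 = −84 kJ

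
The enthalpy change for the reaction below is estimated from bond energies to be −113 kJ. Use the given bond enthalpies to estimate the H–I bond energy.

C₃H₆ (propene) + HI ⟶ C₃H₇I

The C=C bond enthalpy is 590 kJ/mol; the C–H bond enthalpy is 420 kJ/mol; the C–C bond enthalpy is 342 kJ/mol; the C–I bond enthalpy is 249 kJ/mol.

D(H–I) ≈ 308 kJ/mol

Let D be the H–I bond energy.
Σ(broken) = 1×342 + 6×420 + 1×590 + 1×D = 3452 + D
Σ(formed) = 2×342 + 7×420 + 1×249 = 3873
ΔH = Σ(broken) − Σ(formed) = (3452 + D) − (3873) = −421 + D
Setting this equal to −113 kJ gives D = 308 kJ/mol.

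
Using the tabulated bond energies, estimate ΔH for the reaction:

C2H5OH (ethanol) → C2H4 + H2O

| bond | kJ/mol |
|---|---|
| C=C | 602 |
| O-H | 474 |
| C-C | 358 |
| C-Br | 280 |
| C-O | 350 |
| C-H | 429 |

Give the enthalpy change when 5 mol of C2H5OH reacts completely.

Bonds broken (reactants):
  C-C: 1 × 358 = 358
  C-H: 5 × 429 = 2145
  C-O: 1 × 350 = 350
  O-H: 1 × 474 = 474
  Σ(broken) = 3327 kJ
Bonds formed (products):
  C-H: 4 × 429 = 1716
  C=C: 1 × 602 = 602
  O-H: 2 × 474 = 948
  Σ(formed) = 3266 kJ
ΔH = Σ(broken) − Σ(formed) = 3327 − 3266 = +61 kJ
For 5× the reaction as written: 5 × (+61) = +305 kJ

ΔH = +305 kJ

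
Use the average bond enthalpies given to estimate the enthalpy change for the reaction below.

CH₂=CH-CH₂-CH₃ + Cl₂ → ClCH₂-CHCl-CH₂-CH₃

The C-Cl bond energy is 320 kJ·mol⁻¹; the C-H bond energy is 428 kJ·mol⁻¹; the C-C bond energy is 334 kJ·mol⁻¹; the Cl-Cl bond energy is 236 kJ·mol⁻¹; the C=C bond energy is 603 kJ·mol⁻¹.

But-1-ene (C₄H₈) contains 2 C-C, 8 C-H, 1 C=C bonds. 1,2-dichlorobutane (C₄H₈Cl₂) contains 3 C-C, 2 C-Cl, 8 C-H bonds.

Bonds broken (reactants):
  C-C: 2 × 334 = 668
  C-H: 8 × 428 = 3424
  C=C: 1 × 603 = 603
  Cl-Cl: 1 × 236 = 236
  Σ(broken) = 4931 kJ
Bonds formed (products):
  C-C: 3 × 334 = 1002
  C-Cl: 2 × 320 = 640
  C-H: 8 × 428 = 3424
  Σ(formed) = 5066 kJ
ΔH = Σ(broken) − Σ(formed) = 4931 − 5066 = −135 kJ

ΔH ≈ −135 kJ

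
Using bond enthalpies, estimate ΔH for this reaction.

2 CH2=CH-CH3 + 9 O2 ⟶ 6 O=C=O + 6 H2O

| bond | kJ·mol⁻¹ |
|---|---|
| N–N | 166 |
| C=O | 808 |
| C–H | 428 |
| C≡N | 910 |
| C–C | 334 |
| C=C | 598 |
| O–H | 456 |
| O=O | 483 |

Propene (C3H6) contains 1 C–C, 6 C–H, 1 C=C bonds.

Bonds broken (reactants):
  C–C: 2 × 334 = 668
  C–H: 12 × 428 = 5136
  C=C: 2 × 598 = 1196
  O=O: 9 × 483 = 4347
  Σ(broken) = 11347 kJ
Bonds formed (products):
  C=O: 12 × 808 = 9696
  O–H: 12 × 456 = 5472
  Σ(formed) = 15168 kJ
ΔH = Σ(broken) − Σ(formed) = 11347 − 15168 = −3821 kJ

ΔH ≈ −3821 kJ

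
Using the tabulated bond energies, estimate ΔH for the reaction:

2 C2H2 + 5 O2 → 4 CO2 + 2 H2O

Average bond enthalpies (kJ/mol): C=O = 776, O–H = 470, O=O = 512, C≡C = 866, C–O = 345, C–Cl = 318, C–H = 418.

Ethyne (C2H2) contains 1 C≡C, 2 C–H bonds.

Bonds broken (reactants):
  C≡C: 2 × 866 = 1732
  C–H: 4 × 418 = 1672
  O=O: 5 × 512 = 2560
  Σ(broken) = 5964 kJ
Bonds formed (products):
  C=O: 8 × 776 = 6208
  O–H: 4 × 470 = 1880
  Σ(formed) = 8088 kJ
ΔH = Σ(broken) − Σ(formed) = 5964 − 8088 = −2124 kJ

ΔH ≈ −2124 kJ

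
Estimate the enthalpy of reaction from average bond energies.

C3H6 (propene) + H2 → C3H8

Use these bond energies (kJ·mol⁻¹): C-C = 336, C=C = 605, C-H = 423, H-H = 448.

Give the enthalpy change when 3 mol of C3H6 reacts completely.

Bonds broken (reactants):
  C-C: 1 × 336 = 336
  C-H: 6 × 423 = 2538
  C=C: 1 × 605 = 605
  H-H: 1 × 448 = 448
  Σ(broken) = 3927 kJ
Bonds formed (products):
  C-C: 2 × 336 = 672
  C-H: 8 × 423 = 3384
  Σ(formed) = 4056 kJ
ΔH = Σ(broken) − Σ(formed) = 3927 − 4056 = −129 kJ
For 3× the reaction as written: 3 × (−129) = −387 kJ

ΔH = −387 kJ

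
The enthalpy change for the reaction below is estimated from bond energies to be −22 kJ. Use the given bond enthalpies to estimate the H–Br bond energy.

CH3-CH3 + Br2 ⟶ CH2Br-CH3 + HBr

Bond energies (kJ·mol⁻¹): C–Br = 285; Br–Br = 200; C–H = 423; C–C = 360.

D(H–Br) ≈ 360 kJ/mol

Let D be the H–Br bond energy.
Σ(broken) = 1×200 + 1×360 + 6×423 = 3098
Σ(formed) = 1×285 + 1×360 + 5×423 + 1×D = 2760 + D
ΔH = Σ(broken) − Σ(formed) = (3098) − (2760 + D) = +338 − D
Setting this equal to −22 kJ gives D = 360 kJ/mol.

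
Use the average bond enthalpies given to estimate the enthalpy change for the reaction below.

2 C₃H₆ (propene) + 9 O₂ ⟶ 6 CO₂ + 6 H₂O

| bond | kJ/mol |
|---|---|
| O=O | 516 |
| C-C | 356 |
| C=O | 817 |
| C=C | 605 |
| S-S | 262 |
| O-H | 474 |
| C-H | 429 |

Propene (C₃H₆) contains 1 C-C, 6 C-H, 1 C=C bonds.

Bonds broken (reactants):
  C-C: 2 × 356 = 712
  C-H: 12 × 429 = 5148
  C=C: 2 × 605 = 1210
  O=O: 9 × 516 = 4644
  Σ(broken) = 11714 kJ
Bonds formed (products):
  C=O: 12 × 817 = 9804
  O-H: 12 × 474 = 5688
  Σ(formed) = 15492 kJ
ΔH = Σ(broken) − Σ(formed) = 11714 − 15492 = −3778 kJ

ΔH ≈ −3778 kJ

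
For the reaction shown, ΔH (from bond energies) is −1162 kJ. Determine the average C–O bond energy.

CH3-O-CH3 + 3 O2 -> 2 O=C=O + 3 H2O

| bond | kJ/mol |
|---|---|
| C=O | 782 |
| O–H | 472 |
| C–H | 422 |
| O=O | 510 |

Let D be the C–O bond energy.
Σ(broken) = 6×422 + 2×D + 3×510 = 4062 + 2D
Σ(formed) = 4×782 + 6×472 = 5960
ΔH = Σ(broken) − Σ(formed) = (4062 + 2D) − (5960) = −1898 + 2D
Setting this equal to −1162 kJ gives 2D = 736, so D = 368 kJ/mol.

D(C–O) ≈ 368 kJ/mol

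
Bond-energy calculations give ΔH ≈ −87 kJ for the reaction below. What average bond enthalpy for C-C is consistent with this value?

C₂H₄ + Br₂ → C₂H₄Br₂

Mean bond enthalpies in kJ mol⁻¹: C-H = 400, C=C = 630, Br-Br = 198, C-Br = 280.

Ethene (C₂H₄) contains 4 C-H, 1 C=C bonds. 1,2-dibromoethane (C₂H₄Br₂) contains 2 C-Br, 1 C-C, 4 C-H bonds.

Let D be the C-C bond energy.
Σ(broken) = 1×198 + 4×400 + 1×630 = 2428
Σ(formed) = 2×280 + 1×D + 4×400 = 2160 + D
ΔH = Σ(broken) − Σ(formed) = (2428) − (2160 + D) = +268 − D
Setting this equal to −87 kJ gives D = 355 kJ/mol.

D(C-C) ≈ 355 kJ/mol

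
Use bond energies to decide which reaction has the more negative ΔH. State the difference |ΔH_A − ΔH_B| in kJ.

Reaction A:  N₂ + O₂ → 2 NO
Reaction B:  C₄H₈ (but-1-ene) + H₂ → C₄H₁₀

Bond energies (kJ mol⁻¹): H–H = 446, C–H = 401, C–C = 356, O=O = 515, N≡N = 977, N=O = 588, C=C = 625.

Reaction B, by 403 kJ

Reaction A:
  Bonds broken (reactants):
    N≡N: 1 × 977 = 977
    O=O: 1 × 515 = 515
    Σ(broken) = 1492 kJ
  Bonds formed (products):
    N=O: 2 × 588 = 1176
    Σ(formed) = 1176 kJ
  ΔH_A = 1492 − 1176 = +316 kJ
Reaction B:
  Bonds broken (reactants):
    C–C: 2 × 356 = 712
    C–H: 8 × 401 = 3208
    C=C: 1 × 625 = 625
    H–H: 1 × 446 = 446
    Σ(broken) = 4991 kJ
  Bonds formed (products):
    C–C: 3 × 356 = 1068
    C–H: 10 × 401 = 4010
    Σ(formed) = 5078 kJ
  ΔH_B = 4991 − 5078 = −87 kJ
ΔH_A − ΔH_B = +403 kJ, so reaction B has the more negative ΔH; |ΔH_A − ΔH_B| = 403 kJ.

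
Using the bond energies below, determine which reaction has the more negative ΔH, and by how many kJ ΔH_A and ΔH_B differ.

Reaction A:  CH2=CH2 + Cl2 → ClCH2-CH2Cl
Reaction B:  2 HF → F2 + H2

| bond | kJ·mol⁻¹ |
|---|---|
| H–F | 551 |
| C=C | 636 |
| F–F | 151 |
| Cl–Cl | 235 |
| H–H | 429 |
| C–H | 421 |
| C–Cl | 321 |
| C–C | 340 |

Reaction A:
  Bonds broken (reactants):
    C–H: 4 × 421 = 1684
    C=C: 1 × 636 = 636
    Cl–Cl: 1 × 235 = 235
    Σ(broken) = 2555 kJ
  Bonds formed (products):
    C–C: 1 × 340 = 340
    C–Cl: 2 × 321 = 642
    C–H: 4 × 421 = 1684
    Σ(formed) = 2666 kJ
  ΔH_A = 2555 − 2666 = −111 kJ
Reaction B:
  Bonds broken (reactants):
    H–F: 2 × 551 = 1102
    Σ(broken) = 1102 kJ
  Bonds formed (products):
    F–F: 1 × 151 = 151
    H–H: 1 × 429 = 429
    Σ(formed) = 580 kJ
  ΔH_B = 1102 − 580 = +522 kJ
ΔH_A − ΔH_B = −633 kJ, so reaction A has the more negative ΔH; |ΔH_A − ΔH_B| = 633 kJ.

Reaction A, by 633 kJ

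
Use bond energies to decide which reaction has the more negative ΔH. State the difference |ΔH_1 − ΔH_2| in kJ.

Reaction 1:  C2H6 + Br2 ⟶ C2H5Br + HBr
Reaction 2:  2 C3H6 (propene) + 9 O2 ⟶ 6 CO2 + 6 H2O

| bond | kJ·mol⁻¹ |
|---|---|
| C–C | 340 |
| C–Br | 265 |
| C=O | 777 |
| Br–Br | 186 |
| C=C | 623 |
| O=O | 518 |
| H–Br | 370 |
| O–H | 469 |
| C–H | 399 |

Reaction 2, by 3526 kJ

Reaction 1:
  Bonds broken (reactants):
    Br–Br: 1 × 186 = 186
    C–C: 1 × 340 = 340
    C–H: 6 × 399 = 2394
    Σ(broken) = 2920 kJ
  Bonds formed (products):
    C–Br: 1 × 265 = 265
    C–C: 1 × 340 = 340
    C–H: 5 × 399 = 1995
    H–Br: 1 × 370 = 370
    Σ(formed) = 2970 kJ
  ΔH_1 = 2920 − 2970 = −50 kJ
Reaction 2:
  Bonds broken (reactants):
    C–C: 2 × 340 = 680
    C–H: 12 × 399 = 4788
    C=C: 2 × 623 = 1246
    O=O: 9 × 518 = 4662
    Σ(broken) = 11376 kJ
  Bonds formed (products):
    C=O: 12 × 777 = 9324
    O–H: 12 × 469 = 5628
    Σ(formed) = 14952 kJ
  ΔH_2 = 11376 − 14952 = −3576 kJ
ΔH_1 − ΔH_2 = +3526 kJ, so reaction 2 has the more negative ΔH; |ΔH_1 − ΔH_2| = 3526 kJ.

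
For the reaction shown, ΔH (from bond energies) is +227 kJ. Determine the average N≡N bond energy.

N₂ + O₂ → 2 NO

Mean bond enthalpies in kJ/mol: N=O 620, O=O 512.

Let D be the N≡N bond energy.
Σ(broken) = 1×D + 1×512 = 512 + D
Σ(formed) = 2×620 = 1240
ΔH = Σ(broken) − Σ(formed) = (512 + D) − (1240) = −728 + D
Setting this equal to +227 kJ gives D = 955 kJ/mol.

D(N≡N) ≈ 955 kJ/mol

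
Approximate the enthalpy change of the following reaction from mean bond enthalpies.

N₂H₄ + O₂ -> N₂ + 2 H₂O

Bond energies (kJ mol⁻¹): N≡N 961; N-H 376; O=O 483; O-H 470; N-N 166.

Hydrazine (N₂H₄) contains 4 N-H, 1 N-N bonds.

ΔH ≈ −688 kJ

Bonds broken (reactants):
  N-H: 4 × 376 = 1504
  N-N: 1 × 166 = 166
  O=O: 1 × 483 = 483
  Σ(broken) = 2153 kJ
Bonds formed (products):
  N≡N: 1 × 961 = 961
  O-H: 4 × 470 = 1880
  Σ(formed) = 2841 kJ
ΔH = Σ(broken) − Σ(formed) = 2153 − 2841 = −688 kJ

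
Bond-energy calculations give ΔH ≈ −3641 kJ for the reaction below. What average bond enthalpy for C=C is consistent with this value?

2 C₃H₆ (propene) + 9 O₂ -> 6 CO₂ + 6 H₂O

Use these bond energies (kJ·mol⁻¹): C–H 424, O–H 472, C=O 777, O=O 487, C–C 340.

Let D be the C=C bond energy.
Σ(broken) = 2×340 + 12×424 + 2×D + 9×487 = 10151 + 2D
Σ(formed) = 12×777 + 12×472 = 14988
ΔH = Σ(broken) − Σ(formed) = (10151 + 2D) − (14988) = −4837 + 2D
Setting this equal to −3641 kJ gives 2D = 1196, so D = 598 kJ/mol.

D(C=C) ≈ 598 kJ/mol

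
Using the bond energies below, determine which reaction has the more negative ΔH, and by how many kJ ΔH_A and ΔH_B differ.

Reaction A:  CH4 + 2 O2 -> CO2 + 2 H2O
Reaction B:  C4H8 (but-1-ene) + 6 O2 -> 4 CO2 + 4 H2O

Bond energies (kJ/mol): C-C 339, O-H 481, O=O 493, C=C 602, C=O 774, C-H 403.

Reaction A:
  Bonds broken (reactants):
    C-H: 4 × 403 = 1612
    O=O: 2 × 493 = 986
    Σ(broken) = 2598 kJ
  Bonds formed (products):
    C=O: 2 × 774 = 1548
    O-H: 4 × 481 = 1924
    Σ(formed) = 3472 kJ
  ΔH_A = 2598 − 3472 = −874 kJ
Reaction B:
  Bonds broken (reactants):
    C-C: 2 × 339 = 678
    C-H: 8 × 403 = 3224
    C=C: 1 × 602 = 602
    O=O: 6 × 493 = 2958
    Σ(broken) = 7462 kJ
  Bonds formed (products):
    C=O: 8 × 774 = 6192
    O-H: 8 × 481 = 3848
    Σ(formed) = 10040 kJ
  ΔH_B = 7462 − 10040 = −2578 kJ
ΔH_A − ΔH_B = +1704 kJ, so reaction B has the more negative ΔH; |ΔH_A − ΔH_B| = 1704 kJ.

Reaction B, by 1704 kJ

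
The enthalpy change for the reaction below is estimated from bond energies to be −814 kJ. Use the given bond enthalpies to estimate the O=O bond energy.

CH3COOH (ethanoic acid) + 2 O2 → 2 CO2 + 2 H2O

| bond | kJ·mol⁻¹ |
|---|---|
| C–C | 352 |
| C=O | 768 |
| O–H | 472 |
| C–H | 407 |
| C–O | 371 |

D(O=O) ≈ 481 kJ/mol

Let D be the O=O bond energy.
Σ(broken) = 1×352 + 3×407 + 1×371 + 1×768 + 1×472 + 2×D = 3184 + 2D
Σ(formed) = 4×768 + 4×472 = 4960
ΔH = Σ(broken) − Σ(formed) = (3184 + 2D) − (4960) = −1776 + 2D
Setting this equal to −814 kJ gives 2D = 962, so D = 481 kJ/mol.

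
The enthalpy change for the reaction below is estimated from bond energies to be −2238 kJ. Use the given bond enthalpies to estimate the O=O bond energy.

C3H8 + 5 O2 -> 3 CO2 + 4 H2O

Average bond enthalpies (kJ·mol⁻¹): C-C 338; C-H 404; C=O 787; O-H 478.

Let D be the O=O bond energy.
Σ(broken) = 2×338 + 8×404 + 5×D = 3908 + 5D
Σ(formed) = 6×787 + 8×478 = 8546
ΔH = Σ(broken) − Σ(formed) = (3908 + 5D) − (8546) = −4638 + 5D
Setting this equal to −2238 kJ gives 5D = 2400, so D = 480 kJ/mol.

D(O=O) ≈ 480 kJ/mol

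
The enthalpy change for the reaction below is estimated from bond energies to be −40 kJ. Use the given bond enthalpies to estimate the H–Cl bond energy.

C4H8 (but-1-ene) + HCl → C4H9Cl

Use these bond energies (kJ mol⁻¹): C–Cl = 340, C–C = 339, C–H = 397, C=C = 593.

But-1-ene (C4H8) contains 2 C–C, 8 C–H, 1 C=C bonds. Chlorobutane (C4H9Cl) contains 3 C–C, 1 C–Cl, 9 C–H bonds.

D(H–Cl) ≈ 443 kJ/mol

Let D be the H–Cl bond energy.
Σ(broken) = 2×339 + 8×397 + 1×593 + 1×D = 4447 + D
Σ(formed) = 3×339 + 1×340 + 9×397 = 4930
ΔH = Σ(broken) − Σ(formed) = (4447 + D) − (4930) = −483 + D
Setting this equal to −40 kJ gives D = 443 kJ/mol.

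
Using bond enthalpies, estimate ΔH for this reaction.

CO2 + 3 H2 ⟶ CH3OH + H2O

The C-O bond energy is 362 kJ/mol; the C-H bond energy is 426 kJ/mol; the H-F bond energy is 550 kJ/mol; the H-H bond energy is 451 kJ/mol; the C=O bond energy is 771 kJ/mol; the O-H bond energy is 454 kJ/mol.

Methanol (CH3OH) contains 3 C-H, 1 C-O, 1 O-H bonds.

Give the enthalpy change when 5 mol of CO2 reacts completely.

Bonds broken (reactants):
  C=O: 2 × 771 = 1542
  H-H: 3 × 451 = 1353
  Σ(broken) = 2895 kJ
Bonds formed (products):
  C-H: 3 × 426 = 1278
  C-O: 1 × 362 = 362
  O-H: 3 × 454 = 1362
  Σ(formed) = 3002 kJ
ΔH = Σ(broken) − Σ(formed) = 2895 − 3002 = −107 kJ
For 5× the reaction as written: 5 × (−107) = −535 kJ

ΔH = −535 kJ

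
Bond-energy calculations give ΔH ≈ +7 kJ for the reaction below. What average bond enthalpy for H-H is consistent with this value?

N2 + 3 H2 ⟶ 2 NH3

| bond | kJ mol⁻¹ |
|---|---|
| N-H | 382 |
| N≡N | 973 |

D(H-H) ≈ 442 kJ/mol

Let D be the H-H bond energy.
Σ(broken) = 3×D + 1×973 = 973 + 3D
Σ(formed) = 6×382 = 2292
ΔH = Σ(broken) − Σ(formed) = (973 + 3D) − (2292) = −1319 + 3D
Setting this equal to +7 kJ gives 3D = 1326, so D = 442 kJ/mol.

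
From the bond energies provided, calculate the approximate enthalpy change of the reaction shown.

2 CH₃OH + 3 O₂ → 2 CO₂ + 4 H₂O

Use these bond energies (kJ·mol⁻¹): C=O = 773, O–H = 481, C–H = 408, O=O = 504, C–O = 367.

Bonds broken (reactants):
  C–H: 6 × 408 = 2448
  C–O: 2 × 367 = 734
  O–H: 2 × 481 = 962
  O=O: 3 × 504 = 1512
  Σ(broken) = 5656 kJ
Bonds formed (products):
  C=O: 4 × 773 = 3092
  O–H: 8 × 481 = 3848
  Σ(formed) = 6940 kJ
ΔH = Σ(broken) − Σ(formed) = 5656 − 6940 = −1284 kJ

ΔH ≈ −1284 kJ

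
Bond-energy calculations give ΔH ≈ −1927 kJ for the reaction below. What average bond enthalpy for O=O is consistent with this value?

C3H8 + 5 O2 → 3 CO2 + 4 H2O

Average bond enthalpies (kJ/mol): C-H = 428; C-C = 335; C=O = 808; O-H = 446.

Let D be the O=O bond energy.
Σ(broken) = 2×335 + 8×428 + 5×D = 4094 + 5D
Σ(formed) = 6×808 + 8×446 = 8416
ΔH = Σ(broken) − Σ(formed) = (4094 + 5D) − (8416) = −4322 + 5D
Setting this equal to −1927 kJ gives 5D = 2395, so D = 479 kJ/mol.

D(O=O) ≈ 479 kJ/mol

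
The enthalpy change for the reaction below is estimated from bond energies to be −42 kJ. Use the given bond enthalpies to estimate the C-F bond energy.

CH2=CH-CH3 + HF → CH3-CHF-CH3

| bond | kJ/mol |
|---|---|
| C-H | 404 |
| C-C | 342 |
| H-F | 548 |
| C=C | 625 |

D(C-F) ≈ 469 kJ/mol

Let D be the C-F bond energy.
Σ(broken) = 1×342 + 6×404 + 1×625 + 1×548 = 3939
Σ(formed) = 2×342 + 1×D + 7×404 = 3512 + D
ΔH = Σ(broken) − Σ(formed) = (3939) − (3512 + D) = +427 − D
Setting this equal to −42 kJ gives D = 469 kJ/mol.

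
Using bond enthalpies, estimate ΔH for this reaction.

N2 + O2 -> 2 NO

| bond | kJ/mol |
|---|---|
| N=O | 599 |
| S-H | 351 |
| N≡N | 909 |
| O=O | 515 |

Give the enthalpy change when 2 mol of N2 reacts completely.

Bonds broken (reactants):
  N≡N: 1 × 909 = 909
  O=O: 1 × 515 = 515
  Σ(broken) = 1424 kJ
Bonds formed (products):
  N=O: 2 × 599 = 1198
  Σ(formed) = 1198 kJ
ΔH = Σ(broken) − Σ(formed) = 1424 − 1198 = +226 kJ
For 2× the reaction as written: 2 × (+226) = +452 kJ

ΔH = +452 kJ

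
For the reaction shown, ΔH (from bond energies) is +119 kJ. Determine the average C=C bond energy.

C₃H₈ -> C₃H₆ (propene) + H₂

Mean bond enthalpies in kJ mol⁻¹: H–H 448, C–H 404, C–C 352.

D(C=C) ≈ 593 kJ/mol

Let D be the C=C bond energy.
Σ(broken) = 2×352 + 8×404 = 3936
Σ(formed) = 1×352 + 6×404 + 1×D + 1×448 = 3224 + D
ΔH = Σ(broken) − Σ(formed) = (3936) − (3224 + D) = +712 − D
Setting this equal to +119 kJ gives D = 593 kJ/mol.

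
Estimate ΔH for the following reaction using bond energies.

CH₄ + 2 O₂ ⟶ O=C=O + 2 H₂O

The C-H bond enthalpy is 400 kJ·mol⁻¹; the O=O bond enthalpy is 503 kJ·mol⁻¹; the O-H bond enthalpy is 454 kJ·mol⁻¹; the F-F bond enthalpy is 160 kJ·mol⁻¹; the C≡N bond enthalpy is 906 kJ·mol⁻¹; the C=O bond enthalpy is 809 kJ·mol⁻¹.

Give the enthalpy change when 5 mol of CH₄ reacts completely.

Bonds broken (reactants):
  C-H: 4 × 400 = 1600
  O=O: 2 × 503 = 1006
  Σ(broken) = 2606 kJ
Bonds formed (products):
  C=O: 2 × 809 = 1618
  O-H: 4 × 454 = 1816
  Σ(formed) = 3434 kJ
ΔH = Σ(broken) − Σ(formed) = 2606 − 3434 = −828 kJ
For 5× the reaction as written: 5 × (−828) = −4140 kJ

ΔH = −4140 kJ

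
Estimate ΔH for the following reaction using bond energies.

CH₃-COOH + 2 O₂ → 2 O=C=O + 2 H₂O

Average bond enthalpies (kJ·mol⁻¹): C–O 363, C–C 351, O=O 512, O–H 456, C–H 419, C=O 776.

ΔH ≈ −701 kJ

Bonds broken (reactants):
  C–C: 1 × 351 = 351
  C–H: 3 × 419 = 1257
  C–O: 1 × 363 = 363
  C=O: 1 × 776 = 776
  O–H: 1 × 456 = 456
  O=O: 2 × 512 = 1024
  Σ(broken) = 4227 kJ
Bonds formed (products):
  C=O: 4 × 776 = 3104
  O–H: 4 × 456 = 1824
  Σ(formed) = 4928 kJ
ΔH = Σ(broken) − Σ(formed) = 4227 − 4928 = −701 kJ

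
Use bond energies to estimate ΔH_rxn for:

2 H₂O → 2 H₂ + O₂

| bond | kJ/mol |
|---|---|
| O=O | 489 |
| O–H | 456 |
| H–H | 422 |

Bonds broken (reactants):
  O–H: 4 × 456 = 1824
  Σ(broken) = 1824 kJ
Bonds formed (products):
  H–H: 2 × 422 = 844
  O=O: 1 × 489 = 489
  Σ(formed) = 1333 kJ
ΔH = Σ(broken) − Σ(formed) = 1824 − 1333 = +491 kJ

ΔH ≈ +491 kJ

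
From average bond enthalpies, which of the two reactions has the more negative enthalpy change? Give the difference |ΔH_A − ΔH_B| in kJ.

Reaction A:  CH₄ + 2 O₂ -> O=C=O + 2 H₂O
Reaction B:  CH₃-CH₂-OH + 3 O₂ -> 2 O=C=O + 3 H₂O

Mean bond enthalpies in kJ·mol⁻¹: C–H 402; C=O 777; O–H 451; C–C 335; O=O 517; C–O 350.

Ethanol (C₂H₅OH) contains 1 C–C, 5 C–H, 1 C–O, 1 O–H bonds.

Reaction A:
  Bonds broken (reactants):
    C–H: 4 × 402 = 1608
    O=O: 2 × 517 = 1034
    Σ(broken) = 2642 kJ
  Bonds formed (products):
    C=O: 2 × 777 = 1554
    O–H: 4 × 451 = 1804
    Σ(formed) = 3358 kJ
  ΔH_A = 2642 − 3358 = −716 kJ
Reaction B:
  Bonds broken (reactants):
    C–C: 1 × 335 = 335
    C–H: 5 × 402 = 2010
    C–O: 1 × 350 = 350
    O–H: 1 × 451 = 451
    O=O: 3 × 517 = 1551
    Σ(broken) = 4697 kJ
  Bonds formed (products):
    C=O: 4 × 777 = 3108
    O–H: 6 × 451 = 2706
    Σ(formed) = 5814 kJ
  ΔH_B = 4697 − 5814 = −1117 kJ
ΔH_A − ΔH_B = +401 kJ, so reaction B has the more negative ΔH; |ΔH_A − ΔH_B| = 401 kJ.

Reaction B, by 401 kJ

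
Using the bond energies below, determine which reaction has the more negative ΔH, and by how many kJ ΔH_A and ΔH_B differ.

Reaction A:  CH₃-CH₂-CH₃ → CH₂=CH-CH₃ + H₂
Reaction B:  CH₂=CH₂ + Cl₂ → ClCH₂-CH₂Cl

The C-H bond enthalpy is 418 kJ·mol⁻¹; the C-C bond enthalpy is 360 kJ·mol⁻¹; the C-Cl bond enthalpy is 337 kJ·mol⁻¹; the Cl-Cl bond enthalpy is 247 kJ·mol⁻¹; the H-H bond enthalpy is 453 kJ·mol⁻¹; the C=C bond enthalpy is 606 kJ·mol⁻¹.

Reaction B, by 318 kJ

Reaction A:
  Bonds broken (reactants):
    C-C: 2 × 360 = 720
    C-H: 8 × 418 = 3344
    Σ(broken) = 4064 kJ
  Bonds formed (products):
    C-C: 1 × 360 = 360
    C-H: 6 × 418 = 2508
    C=C: 1 × 606 = 606
    H-H: 1 × 453 = 453
    Σ(formed) = 3927 kJ
  ΔH_A = 4064 − 3927 = +137 kJ
Reaction B:
  Bonds broken (reactants):
    C-H: 4 × 418 = 1672
    C=C: 1 × 606 = 606
    Cl-Cl: 1 × 247 = 247
    Σ(broken) = 2525 kJ
  Bonds formed (products):
    C-C: 1 × 360 = 360
    C-Cl: 2 × 337 = 674
    C-H: 4 × 418 = 1672
    Σ(formed) = 2706 kJ
  ΔH_B = 2525 − 2706 = −181 kJ
ΔH_A − ΔH_B = +318 kJ, so reaction B has the more negative ΔH; |ΔH_A − ΔH_B| = 318 kJ.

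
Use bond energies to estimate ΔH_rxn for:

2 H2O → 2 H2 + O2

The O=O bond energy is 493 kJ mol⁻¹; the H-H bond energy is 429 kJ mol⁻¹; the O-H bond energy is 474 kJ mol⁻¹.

ΔH ≈ +545 kJ

Bonds broken (reactants):
  O-H: 4 × 474 = 1896
  Σ(broken) = 1896 kJ
Bonds formed (products):
  H-H: 2 × 429 = 858
  O=O: 1 × 493 = 493
  Σ(formed) = 1351 kJ
ΔH = Σ(broken) − Σ(formed) = 1896 − 1351 = +545 kJ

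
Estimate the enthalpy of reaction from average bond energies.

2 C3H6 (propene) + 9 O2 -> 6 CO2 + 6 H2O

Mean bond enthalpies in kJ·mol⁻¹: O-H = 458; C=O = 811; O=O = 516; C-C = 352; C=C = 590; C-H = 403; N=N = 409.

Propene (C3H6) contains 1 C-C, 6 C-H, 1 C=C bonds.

Bonds broken (reactants):
  C-C: 2 × 352 = 704
  C-H: 12 × 403 = 4836
  C=C: 2 × 590 = 1180
  O=O: 9 × 516 = 4644
  Σ(broken) = 11364 kJ
Bonds formed (products):
  C=O: 12 × 811 = 9732
  O-H: 12 × 458 = 5496
  Σ(formed) = 15228 kJ
ΔH = Σ(broken) − Σ(formed) = 11364 − 15228 = −3864 kJ

ΔH ≈ −3864 kJ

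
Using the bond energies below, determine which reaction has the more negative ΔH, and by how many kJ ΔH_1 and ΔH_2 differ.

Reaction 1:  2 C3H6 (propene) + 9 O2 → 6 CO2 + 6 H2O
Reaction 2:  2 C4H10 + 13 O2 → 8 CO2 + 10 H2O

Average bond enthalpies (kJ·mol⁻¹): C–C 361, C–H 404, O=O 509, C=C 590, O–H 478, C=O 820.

Reaction 1:
  Bonds broken (reactants):
    C–C: 2 × 361 = 722
    C–H: 12 × 404 = 4848
    C=C: 2 × 590 = 1180
    O=O: 9 × 509 = 4581
    Σ(broken) = 11331 kJ
  Bonds formed (products):
    C=O: 12 × 820 = 9840
    O–H: 12 × 478 = 5736
    Σ(formed) = 15576 kJ
  ΔH_1 = 11331 − 15576 = −4245 kJ
Reaction 2:
  Bonds broken (reactants):
    C–C: 6 × 361 = 2166
    C–H: 20 × 404 = 8080
    O=O: 13 × 509 = 6617
    Σ(broken) = 16863 kJ
  Bonds formed (products):
    C=O: 16 × 820 = 13120
    O–H: 20 × 478 = 9560
    Σ(formed) = 22680 kJ
  ΔH_2 = 16863 − 22680 = −5817 kJ
ΔH_1 − ΔH_2 = +1572 kJ, so reaction 2 has the more negative ΔH; |ΔH_1 − ΔH_2| = 1572 kJ.

Reaction 2, by 1572 kJ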